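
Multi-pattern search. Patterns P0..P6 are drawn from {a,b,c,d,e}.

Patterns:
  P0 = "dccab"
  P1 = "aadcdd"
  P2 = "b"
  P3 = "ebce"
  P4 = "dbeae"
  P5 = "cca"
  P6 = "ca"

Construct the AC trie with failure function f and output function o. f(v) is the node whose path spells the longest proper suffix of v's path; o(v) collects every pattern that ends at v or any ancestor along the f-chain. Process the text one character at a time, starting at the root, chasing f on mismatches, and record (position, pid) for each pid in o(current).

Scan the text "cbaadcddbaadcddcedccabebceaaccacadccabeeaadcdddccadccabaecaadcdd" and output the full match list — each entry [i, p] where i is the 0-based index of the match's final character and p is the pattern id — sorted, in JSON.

Build:
Trie nodes:
  n0 'ε': a→6 b→12 c→21 d→1 e→13
  n1 'd': b→17 c→2
  n2 'dc': c→3
  n3 'dcc': a→4
  n4 'dcca': b→5
  n5 'dccab': ·  [P0 ends]
  n6 'a': a→7
  n7 'aa': d→8
  n8 'aad': c→9
  n9 'aadc': d→10
  n10 'aadcd': d→11
  n11 'aadcdd': ·  [P1 ends]
  n12 'b': ·  [P2 ends]
  n13 'e': b→14
  n14 'eb': c→15
  n15 'ebc': e→16
  n16 'ebce': ·  [P3 ends]
  n17 'db': e→18
  n18 'dbe': a→19
  n19 'dbea': e→20
  n20 'dbeae': ·  [P4 ends]
  n21 'c': a→24 c→22
  n22 'cc': a→23
  n23 'cca': ·  [P5 ends]
  n24 'ca': ·  [P6 ends]

Failure links (BFS by depth):
  n1('d'): parent n0 fail=0; on 'd' 0 → fail=0;  out ∅∪∅=∅
  n6('a'): parent n0 fail=0; on 'a' 0 → fail=0;  out ∅∪∅=∅
  n12('b'): parent n0 fail=0; on 'b' 0 → fail=0;  out {2}∪∅={2}
  n13('e'): parent n0 fail=0; on 'e' 0 → fail=0;  out ∅∪∅=∅
  n21('c'): parent n0 fail=0; on 'c' 0 → fail=0;  out ∅∪∅=∅
  n2('dc'): parent n1 fail=0; on 'c' 0 → fail=21;  out ∅∪∅=∅
  n7('aa'): parent n6 fail=0; on 'a' 0 → fail=6;  out ∅∪∅=∅
  n14('eb'): parent n13 fail=0; on 'b' 0 → fail=12;  out ∅∪{2}={2}
  n17('db'): parent n1 fail=0; on 'b' 0 → fail=12;  out ∅∪{2}={2}
  n22('cc'): parent n21 fail=0; on 'c' 0 → fail=21;  out ∅∪∅=∅
  n24('ca'): parent n21 fail=0; on 'a' 0 → fail=6;  out {6}∪∅={6}
  n3('dcc'): parent n2 fail=21; on 'c' 21 → fail=22;  out ∅∪∅=∅
  n8('aad'): parent n7 fail=6; on 'd' 6→0 → fail=1;  out ∅∪∅=∅
  n15('ebc'): parent n14 fail=12; on 'c' 12→0 → fail=21;  out ∅∪∅=∅
  n18('dbe'): parent n17 fail=12; on 'e' 12→0 → fail=13;  out ∅∪∅=∅
  n23('cca'): parent n22 fail=21; on 'a' 21 → fail=24;  out {5}∪{6}={5,6}
  n4('dcca'): parent n3 fail=22; on 'a' 22 → fail=23;  out ∅∪{5,6}={5,6}
  n9('aadc'): parent n8 fail=1; on 'c' 1 → fail=2;  out ∅∪∅=∅
  n16('ebce'): parent n15 fail=21; on 'e' 21→0 → fail=13;  out {3}∪∅={3}
  n19('dbea'): parent n18 fail=13; on 'a' 13→0 → fail=6;  out ∅∪∅=∅
  n5('dccab'): parent n4 fail=23; on 'b' 23→24→6→0 → fail=12;  out {0}∪{2}={0,2}
  n10('aadcd'): parent n9 fail=2; on 'd' 2→21→0 → fail=1;  out ∅∪∅=∅
  n20('dbeae'): parent n19 fail=6; on 'e' 6→0 → fail=13;  out {4}∪∅={4}
  n11('aadcdd'): parent n10 fail=1; on 'd' 1→0 → fail=1;  out {1}∪∅={1}

Run:
pos 0 'c': at 21
pos 1 'b': at 12 (via fail)  emit P2@[1:1]
pos 2 'a': at 6 (via fail)
pos 3 'a': at 7
pos 4 'd': at 8
pos 5 'c': at 9
pos 6 'd': at 10
pos 7 'd': at 11  emit P1@[2:7]
pos 8 'b': at 17 (via fail)  emit P2@[8:8]
pos 9 'a': at 6 (via fail)
pos 10 'a': at 7
pos 11 'd': at 8
pos 12 'c': at 9
pos 13 'd': at 10
pos 14 'd': at 11  emit P1@[9:14]
pos 15 'c': at 2 (via fail)
pos 16 'e': at 13 (via fail)
pos 17 'd': at 1 (via fail)
pos 18 'c': at 2
pos 19 'c': at 3
pos 20 'a': at 4  emit P5@[18:20],P6@[19:20]
pos 21 'b': at 5  emit P0@[17:21],P2@[21:21]
pos 22 'e': at 13 (via fail)
pos 23 'b': at 14  emit P2@[23:23]
pos 24 'c': at 15
pos 25 'e': at 16  emit P3@[22:25]
pos 26 'a': at 6 (via fail)
pos 27 'a': at 7
pos 28 'c': at 21 (via fail)
pos 29 'c': at 22
pos 30 'a': at 23  emit P5@[28:30],P6@[29:30]
pos 31 'c': at 21 (via fail)
pos 32 'a': at 24  emit P6@[31:32]
pos 33 'd': at 1 (via fail)
pos 34 'c': at 2
pos 35 'c': at 3
pos 36 'a': at 4  emit P5@[34:36],P6@[35:36]
pos 37 'b': at 5  emit P0@[33:37],P2@[37:37]
pos 38 'e': at 13 (via fail)
pos 39 'e': at 13 (via fail)
pos 40 'a': at 6 (via fail)
pos 41 'a': at 7
pos 42 'd': at 8
pos 43 'c': at 9
pos 44 'd': at 10
pos 45 'd': at 11  emit P1@[40:45]
pos 46 'd': at 1 (via fail)
pos 47 'c': at 2
pos 48 'c': at 3
pos 49 'a': at 4  emit P5@[47:49],P6@[48:49]
pos 50 'd': at 1 (via fail)
pos 51 'c': at 2
pos 52 'c': at 3
pos 53 'a': at 4  emit P5@[51:53],P6@[52:53]
pos 54 'b': at 5  emit P0@[50:54],P2@[54:54]
pos 55 'a': at 6 (via fail)
pos 56 'e': at 13 (via fail)
pos 57 'c': at 21 (via fail)
pos 58 'a': at 24  emit P6@[57:58]
pos 59 'a': at 7 (via fail)
pos 60 'd': at 8
pos 61 'c': at 9
pos 62 'd': at 10
pos 63 'd': at 11  emit P1@[58:63]

Result: [[1,2],[7,1],[8,2],[14,1],[20,5],[20,6],[21,0],[21,2],[23,2],[25,3],[30,5],[30,6],[32,6],[36,5],[36,6],[37,0],[37,2],[45,1],[49,5],[49,6],[53,5],[53,6],[54,0],[54,2],[58,6],[63,1]]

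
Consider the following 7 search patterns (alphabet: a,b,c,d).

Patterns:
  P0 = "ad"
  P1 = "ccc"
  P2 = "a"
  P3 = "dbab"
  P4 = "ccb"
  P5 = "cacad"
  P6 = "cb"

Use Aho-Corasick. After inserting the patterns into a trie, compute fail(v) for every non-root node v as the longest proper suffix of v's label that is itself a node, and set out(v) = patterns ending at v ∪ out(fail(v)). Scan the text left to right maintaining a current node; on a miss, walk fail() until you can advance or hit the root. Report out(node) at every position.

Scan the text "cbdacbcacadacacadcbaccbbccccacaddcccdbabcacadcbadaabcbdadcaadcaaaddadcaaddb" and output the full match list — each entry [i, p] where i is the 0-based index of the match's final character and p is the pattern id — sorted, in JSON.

Build automaton:
Trie (insert patterns):
  0='ε' goto a→1 c→3 d→6
  1='a' goto d→2  ←P2
  2='ad' goto ·  ←P0
  3='c' goto a→11 b→15 c→4
  4='cc' goto b→10 c→5
  5='ccc' goto ·  ←P1
  6='d' goto b→7
  7='db' goto a→8
  8='dba' goto b→9
  9='dbab' goto ·  ←P3
  10='ccb' goto ·  ←P4
  11='ca' goto c→12
  12='cac' goto a→13
  13='caca' goto d→14
  14='cacad' goto ·  ←P5
  15='cb' goto ·  ←P6

BFS fail/out derivation:
  n1('a'): parent n0 fail=0; on 'a' 0 → fail=0;  out {2}∪∅={2}
  n3('c'): parent n0 fail=0; on 'c' 0 → fail=0;  out ∅∪∅=∅
  n6('d'): parent n0 fail=0; on 'd' 0 → fail=0;  out ∅∪∅=∅
  n2('ad'): parent n1 fail=0; on 'd' 0 → fail=6;  out {0}∪∅={0}
  n4('cc'): parent n3 fail=0; on 'c' 0 → fail=3;  out ∅∪∅=∅
  n7('db'): parent n6 fail=0; on 'b' 0 → fail=0;  out ∅∪∅=∅
  n11('ca'): parent n3 fail=0; on 'a' 0 → fail=1;  out ∅∪{2}={2}
  n15('cb'): parent n3 fail=0; on 'b' 0 → fail=0;  out {6}∪∅={6}
  n5('ccc'): parent n4 fail=3; on 'c' 3 → fail=4;  out {1}∪∅={1}
  n8('dba'): parent n7 fail=0; on 'a' 0 → fail=1;  out ∅∪{2}={2}
  n10('ccb'): parent n4 fail=3; on 'b' 3 → fail=15;  out {4}∪{6}={4,6}
  n12('cac'): parent n11 fail=1; on 'c' 1→0 → fail=3;  out ∅∪∅=∅
  n9('dbab'): parent n8 fail=1; on 'b' 1→0 → fail=0;  out {3}∪∅={3}
  n13('caca'): parent n12 fail=3; on 'a' 3 → fail=11;  out ∅∪{2}={2}
  n14('cacad'): parent n13 fail=11; on 'd' 11→1 → fail=2;  out {5}∪{0}={0,5}

Text stream:
[0] read 'c'  n0⇒n3
[1] read 'b'  n3⇒n15  emit P6@[0:1]
[2] read 'd'  n15⇒n6 ·f
[3] read 'a'  n6⇒n1 ·f  emit P2@[3:3]
[4] read 'c'  n1⇒n3 ·f
[5] read 'b'  n3⇒n15  emit P6@[4:5]
[6] read 'c'  n15⇒n3 ·f
[7] read 'a'  n3⇒n11  emit P2@[7:7]
[8] read 'c'  n11⇒n12
[9] read 'a'  n12⇒n13  emit P2@[9:9]
[10] read 'd'  n13⇒n14  emit P0@[9:10],P5@[6:10]
[11] read 'a'  n14⇒n1 ·f  emit P2@[11:11]
[12] read 'c'  n1⇒n3 ·f
[13] read 'a'  n3⇒n11  emit P2@[13:13]
[14] read 'c'  n11⇒n12
[15] read 'a'  n12⇒n13  emit P2@[15:15]
[16] read 'd'  n13⇒n14  emit P0@[15:16],P5@[12:16]
[17] read 'c'  n14⇒n3 ·f
[18] read 'b'  n3⇒n15  emit P6@[17:18]
[19] read 'a'  n15⇒n1 ·f  emit P2@[19:19]
[20] read 'c'  n1⇒n3 ·f
[21] read 'c'  n3⇒n4
[22] read 'b'  n4⇒n10  emit P4@[20:22],P6@[21:22]
[23] read 'b'  n10⇒n0 ·f
[24] read 'c'  n0⇒n3
[25] read 'c'  n3⇒n4
[26] read 'c'  n4⇒n5  emit P1@[24:26]
[27] read 'c'  n5⇒n5 ·f  emit P1@[25:27]
[28] read 'a'  n5⇒n11 ·f  emit P2@[28:28]
[29] read 'c'  n11⇒n12
[30] read 'a'  n12⇒n13  emit P2@[30:30]
[31] read 'd'  n13⇒n14  emit P0@[30:31],P5@[27:31]
[32] read 'd'  n14⇒n6 ·f
[33] read 'c'  n6⇒n3 ·f
[34] read 'c'  n3⇒n4
[35] read 'c'  n4⇒n5  emit P1@[33:35]
[36] read 'd'  n5⇒n6 ·f
[37] read 'b'  n6⇒n7
[38] read 'a'  n7⇒n8  emit P2@[38:38]
[39] read 'b'  n8⇒n9  emit P3@[36:39]
[40] read 'c'  n9⇒n3 ·f
[41] read 'a'  n3⇒n11  emit P2@[41:41]
[42] read 'c'  n11⇒n12
[43] read 'a'  n12⇒n13  emit P2@[43:43]
[44] read 'd'  n13⇒n14  emit P0@[43:44],P5@[40:44]
[45] read 'c'  n14⇒n3 ·f
[46] read 'b'  n3⇒n15  emit P6@[45:46]
[47] read 'a'  n15⇒n1 ·f  emit P2@[47:47]
[48] read 'd'  n1⇒n2  emit P0@[47:48]
[49] read 'a'  n2⇒n1 ·f  emit P2@[49:49]
[50] read 'a'  n1⇒n1 ·f  emit P2@[50:50]
[51] read 'b'  n1⇒n0 ·f
[52] read 'c'  n0⇒n3
[53] read 'b'  n3⇒n15  emit P6@[52:53]
[54] read 'd'  n15⇒n6 ·f
[55] read 'a'  n6⇒n1 ·f  emit P2@[55:55]
[56] read 'd'  n1⇒n2  emit P0@[55:56]
[57] read 'c'  n2⇒n3 ·f
[58] read 'a'  n3⇒n11  emit P2@[58:58]
[59] read 'a'  n11⇒n1 ·f  emit P2@[59:59]
[60] read 'd'  n1⇒n2  emit P0@[59:60]
[61] read 'c'  n2⇒n3 ·f
[62] read 'a'  n3⇒n11  emit P2@[62:62]
[63] read 'a'  n11⇒n1 ·f  emit P2@[63:63]
[64] read 'a'  n1⇒n1 ·f  emit P2@[64:64]
[65] read 'd'  n1⇒n2  emit P0@[64:65]
[66] read 'd'  n2⇒n6 ·f
[67] read 'a'  n6⇒n1 ·f  emit P2@[67:67]
[68] read 'd'  n1⇒n2  emit P0@[67:68]
[69] read 'c'  n2⇒n3 ·f
[70] read 'a'  n3⇒n11  emit P2@[70:70]
[71] read 'a'  n11⇒n1 ·f  emit P2@[71:71]
[72] read 'd'  n1⇒n2  emit P0@[71:72]
[73] read 'd'  n2⇒n6 ·f
[74] read 'b'  n6⇒n7

Result: [[1,6],[3,2],[5,6],[7,2],[9,2],[10,0],[10,5],[11,2],[13,2],[15,2],[16,0],[16,5],[18,6],[19,2],[22,4],[22,6],[26,1],[27,1],[28,2],[30,2],[31,0],[31,5],[35,1],[38,2],[39,3],[41,2],[43,2],[44,0],[44,5],[46,6],[47,2],[48,0],[49,2],[50,2],[53,6],[55,2],[56,0],[58,2],[59,2],[60,0],[62,2],[63,2],[64,2],[65,0],[67,2],[68,0],[70,2],[71,2],[72,0]]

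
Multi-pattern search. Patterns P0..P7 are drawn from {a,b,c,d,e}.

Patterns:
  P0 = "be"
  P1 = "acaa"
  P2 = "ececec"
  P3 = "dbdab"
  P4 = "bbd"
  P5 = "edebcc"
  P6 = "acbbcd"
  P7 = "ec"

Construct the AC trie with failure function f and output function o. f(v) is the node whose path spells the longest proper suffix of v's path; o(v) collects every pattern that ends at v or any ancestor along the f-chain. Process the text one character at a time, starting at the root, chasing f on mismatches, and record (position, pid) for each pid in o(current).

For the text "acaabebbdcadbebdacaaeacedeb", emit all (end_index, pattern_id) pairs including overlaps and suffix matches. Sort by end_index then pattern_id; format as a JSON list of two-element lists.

Construct AC machine:
Trie nodes:
  n0 'ε': a→3 b→1 d→13 e→7
  n1 'b': b→18 e→2
  n2 'be': ·  ←P0
  n3 'a': c→4
  n4 'ac': a→5 b→25
  n5 'aca': a→6
  n6 'acaa': ·  ←P1
  n7 'e': c→8 d→20
  n8 'ec': e→9  ←P7
  n9 'ece': c→10
  n10 'ecec': e→11
  n11 'ecece': c→12
  n12 'ececec': ·  ←P2
  n13 'd': b→14
  n14 'db': d→15
  n15 'dbd': a→16
  n16 'dbda': b→17
  n17 'dbdab': ·  ←P3
  n18 'bb': d→19
  n19 'bbd': ·  ←P4
  n20 'ed': e→21
  n21 'ede': b→22
  n22 'edeb': c→23
  n23 'edebc': c→24
  n24 'edebcc': ·  ←P5
  n25 'acb': b→26
  n26 'acbb': c→27
  n27 'acbbc': d→28
  n28 'acbbcd': ·  ←P6

Failure links (BFS by depth):
  fail(1) 'b': from fail(0)=0 chase 'b': 0 ⇒ 0;  out=∅∪out(0)=∅
  fail(3) 'a': from fail(0)=0 chase 'a': 0 ⇒ 0;  out=∅∪out(0)=∅
  fail(7) 'e': from fail(0)=0 chase 'e': 0 ⇒ 0;  out=∅∪out(0)=∅
  fail(13) 'd': from fail(0)=0 chase 'd': 0 ⇒ 0;  out=∅∪out(0)=∅
  fail(2) 'be': from fail(1)=0 chase 'e': 0 ⇒ 7;  out={0}∪out(7)={0}
  fail(4) 'ac': from fail(3)=0 chase 'c': 0 ⇒ 0;  out=∅∪out(0)=∅
  fail(8) 'ec': from fail(7)=0 chase 'c': 0 ⇒ 0;  out={7}∪out(0)={7}
  fail(14) 'db': from fail(13)=0 chase 'b': 0 ⇒ 1;  out=∅∪out(1)=∅
  fail(18) 'bb': from fail(1)=0 chase 'b': 0 ⇒ 1;  out=∅∪out(1)=∅
  fail(20) 'ed': from fail(7)=0 chase 'd': 0 ⇒ 13;  out=∅∪out(13)=∅
  fail(5) 'aca': from fail(4)=0 chase 'a': 0 ⇒ 3;  out=∅∪out(3)=∅
  fail(9) 'ece': from fail(8)=0 chase 'e': 0 ⇒ 7;  out=∅∪out(7)=∅
  fail(15) 'dbd': from fail(14)=1 chase 'd': 1→0 ⇒ 13;  out=∅∪out(13)=∅
  fail(19) 'bbd': from fail(18)=1 chase 'd': 1→0 ⇒ 13;  out={4}∪out(13)={4}
  fail(21) 'ede': from fail(20)=13 chase 'e': 13→0 ⇒ 7;  out=∅∪out(7)=∅
  fail(25) 'acb': from fail(4)=0 chase 'b': 0 ⇒ 1;  out=∅∪out(1)=∅
  fail(6) 'acaa': from fail(5)=3 chase 'a': 3→0 ⇒ 3;  out={1}∪out(3)={1}
  fail(10) 'ecec': from fail(9)=7 chase 'c': 7 ⇒ 8;  out=∅∪out(8)={7}
  fail(16) 'dbda': from fail(15)=13 chase 'a': 13→0 ⇒ 3;  out=∅∪out(3)=∅
  fail(22) 'edeb': from fail(21)=7 chase 'b': 7→0 ⇒ 1;  out=∅∪out(1)=∅
  fail(26) 'acbb': from fail(25)=1 chase 'b': 1 ⇒ 18;  out=∅∪out(18)=∅
  fail(11) 'ecece': from fail(10)=8 chase 'e': 8 ⇒ 9;  out=∅∪out(9)=∅
  fail(17) 'dbdab': from fail(16)=3 chase 'b': 3→0 ⇒ 1;  out={3}∪out(1)={3}
  fail(23) 'edebc': from fail(22)=1 chase 'c': 1→0 ⇒ 0;  out=∅∪out(0)=∅
  fail(27) 'acbbc': from fail(26)=18 chase 'c': 18→1→0 ⇒ 0;  out=∅∪out(0)=∅
  fail(12) 'ececec': from fail(11)=9 chase 'c': 9 ⇒ 10;  out={2}∪out(10)={2,7}
  fail(24) 'edebcc': from fail(23)=0 chase 'c': 0 ⇒ 0;  out={5}∪out(0)={5}
  fail(28) 'acbbcd': from fail(27)=0 chase 'd': 0 ⇒ 13;  out={6}∪out(13)={6}

Text stream:
[0] read 'a'  n0⇒n3
[1] read 'c'  n3⇒n4
[2] read 'a'  n4⇒n5
[3] read 'a'  n5⇒n6  → match P1@[0:3]
[4] read 'b'  n6⇒n1 (via fail)
[5] read 'e'  n1⇒n2  → match P0@[4:5]
[6] read 'b'  n2⇒n1 (via fail)
[7] read 'b'  n1⇒n18
[8] read 'd'  n18⇒n19  → match P4@[6:8]
[9] read 'c'  n19⇒n0 (via fail)
[10] read 'a'  n0⇒n3
[11] read 'd'  n3⇒n13 (via fail)
[12] read 'b'  n13⇒n14
[13] read 'e'  n14⇒n2 (via fail)  → match P0@[12:13]
[14] read 'b'  n2⇒n1 (via fail)
[15] read 'd'  n1⇒n13 (via fail)
[16] read 'a'  n13⇒n3 (via fail)
[17] read 'c'  n3⇒n4
[18] read 'a'  n4⇒n5
[19] read 'a'  n5⇒n6  → match P1@[16:19]
[20] read 'e'  n6⇒n7 (via fail)
[21] read 'a'  n7⇒n3 (via fail)
[22] read 'c'  n3⇒n4
[23] read 'e'  n4⇒n7 (via fail)
[24] read 'd'  n7⇒n20
[25] read 'e'  n20⇒n21
[26] read 'b'  n21⇒n22

All matches (sorted): [[3,1],[5,0],[8,4],[13,0],[19,1]]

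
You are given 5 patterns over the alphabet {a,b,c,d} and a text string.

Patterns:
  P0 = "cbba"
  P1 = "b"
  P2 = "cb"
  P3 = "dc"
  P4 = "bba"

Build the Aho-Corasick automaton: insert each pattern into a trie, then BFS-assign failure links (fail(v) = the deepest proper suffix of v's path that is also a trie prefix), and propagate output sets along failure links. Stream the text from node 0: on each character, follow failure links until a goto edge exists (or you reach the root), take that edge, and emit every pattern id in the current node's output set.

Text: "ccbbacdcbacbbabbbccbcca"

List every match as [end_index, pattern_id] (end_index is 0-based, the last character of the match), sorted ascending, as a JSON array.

Build automaton:
Trie nodes:
  0='ε' goto b→5 c→1 d→6
  1='c' goto b→2
  2='cb' goto b→3  ←P2
  3='cbb' goto a→4
  4='cbba' goto ·  ←P0
  5='b' goto b→8  ←P1
  6='d' goto c→7
  7='dc' goto ·  ←P3
  8='bb' goto a→9
  9='bba' goto ·  ←P4

Failure links (BFS by depth):
  fail(1) 'c': from fail(0)=0 chase 'c': 0 ⇒ 0;  out=∅∪out(0)=∅
  fail(5) 'b': from fail(0)=0 chase 'b': 0 ⇒ 0;  out={1}∪out(0)={1}
  fail(6) 'd': from fail(0)=0 chase 'd': 0 ⇒ 0;  out=∅∪out(0)=∅
  fail(2) 'cb': from fail(1)=0 chase 'b': 0 ⇒ 5;  out={2}∪out(5)={1,2}
  fail(7) 'dc': from fail(6)=0 chase 'c': 0 ⇒ 1;  out={3}∪out(1)={3}
  fail(8) 'bb': from fail(5)=0 chase 'b': 0 ⇒ 5;  out=∅∪out(5)={1}
  fail(3) 'cbb': from fail(2)=5 chase 'b': 5 ⇒ 8;  out=∅∪out(8)={1}
  fail(9) 'bba': from fail(8)=5 chase 'a': 5→0 ⇒ 0;  out={4}∪out(0)={4}
  fail(4) 'cbba': from fail(3)=8 chase 'a': 8 ⇒ 9;  out={0}∪out(9)={0,4}

Text stream:
pos 0 'c': at 1
pos 1 'c': at 1 (fail-walked)
pos 2 'b': at 2  → match P1@[2:2],P2@[1:2]
pos 3 'b': at 3  → match P1@[3:3]
pos 4 'a': at 4  → match P0@[1:4],P4@[2:4]
pos 5 'c': at 1 (fail-walked)
pos 6 'd': at 6 (fail-walked)
pos 7 'c': at 7  → match P3@[6:7]
pos 8 'b': at 2 (fail-walked)  → match P1@[8:8],P2@[7:8]
pos 9 'a': at 0 (fail-walked)
pos 10 'c': at 1
pos 11 'b': at 2  → match P1@[11:11],P2@[10:11]
pos 12 'b': at 3  → match P1@[12:12]
pos 13 'a': at 4  → match P0@[10:13],P4@[11:13]
pos 14 'b': at 5 (fail-walked)  → match P1@[14:14]
pos 15 'b': at 8  → match P1@[15:15]
pos 16 'b': at 8 (fail-walked)  → match P1@[16:16]
pos 17 'c': at 1 (fail-walked)
pos 18 'c': at 1 (fail-walked)
pos 19 'b': at 2  → match P1@[19:19],P2@[18:19]
pos 20 'c': at 1 (fail-walked)
pos 21 'c': at 1 (fail-walked)
pos 22 'a': at 0 (fail-walked)

All matches (sorted): [[2,1],[2,2],[3,1],[4,0],[4,4],[7,3],[8,1],[8,2],[11,1],[11,2],[12,1],[13,0],[13,4],[14,1],[15,1],[16,1],[19,1],[19,2]]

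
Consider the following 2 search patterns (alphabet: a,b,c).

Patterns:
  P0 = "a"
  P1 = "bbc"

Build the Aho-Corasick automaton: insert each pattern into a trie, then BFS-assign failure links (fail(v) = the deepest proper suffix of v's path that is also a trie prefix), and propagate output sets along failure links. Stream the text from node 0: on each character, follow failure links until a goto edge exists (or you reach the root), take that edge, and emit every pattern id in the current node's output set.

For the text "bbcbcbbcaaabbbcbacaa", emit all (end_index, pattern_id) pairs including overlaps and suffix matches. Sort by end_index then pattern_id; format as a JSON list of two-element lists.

Construct AC machine:
Trie (insert patterns):
  0='ε' goto a→1 b→2
  1='a' goto ·  [P0 ends]
  2='b' goto b→3
  3='bb' goto c→4
  4='bbc' goto ·  [P1 ends]

Failure links (BFS by depth):
  fail(1) 'a': from fail(0)=0 chase 'a': 0 ⇒ 0;  out={0}∪out(0)={0}
  fail(2) 'b': from fail(0)=0 chase 'b': 0 ⇒ 0;  out=∅∪out(0)=∅
  fail(3) 'bb': from fail(2)=0 chase 'b': 0 ⇒ 2;  out=∅∪out(2)=∅
  fail(4) 'bbc': from fail(3)=2 chase 'c': 2→0 ⇒ 0;  out={1}∪out(0)={1}

Text stream:
pos 0 'b': at 2
pos 1 'b': at 3
pos 2 'c': at 4  emit P1@[0:2]
pos 3 'b': at 2 ·f
pos 4 'c': at 0 ·f
pos 5 'b': at 2
pos 6 'b': at 3
pos 7 'c': at 4  emit P1@[5:7]
pos 8 'a': at 1 ·f  emit P0@[8:8]
pos 9 'a': at 1 ·f  emit P0@[9:9]
pos 10 'a': at 1 ·f  emit P0@[10:10]
pos 11 'b': at 2 ·f
pos 12 'b': at 3
pos 13 'b': at 3 ·f
pos 14 'c': at 4  emit P1@[12:14]
pos 15 'b': at 2 ·f
pos 16 'a': at 1 ·f  emit P0@[16:16]
pos 17 'c': at 0 ·f
pos 18 'a': at 1  emit P0@[18:18]
pos 19 'a': at 1 ·f  emit P0@[19:19]

All matches (sorted): [[2,1],[7,1],[8,0],[9,0],[10,0],[14,1],[16,0],[18,0],[19,0]]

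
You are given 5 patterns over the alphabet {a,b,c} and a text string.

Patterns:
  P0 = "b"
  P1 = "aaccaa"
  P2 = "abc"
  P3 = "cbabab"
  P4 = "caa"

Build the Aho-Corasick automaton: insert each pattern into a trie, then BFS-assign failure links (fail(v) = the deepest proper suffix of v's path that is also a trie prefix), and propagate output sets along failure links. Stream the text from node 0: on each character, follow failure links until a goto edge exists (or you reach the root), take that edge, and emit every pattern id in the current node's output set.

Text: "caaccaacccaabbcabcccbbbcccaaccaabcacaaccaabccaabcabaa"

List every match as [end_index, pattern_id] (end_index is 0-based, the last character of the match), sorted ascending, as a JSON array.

Construct AC machine:
Trie (insert patterns):
  0='ε' goto a→2 b→1 c→10
  1='b' goto ·  [P0 ends]
  2='a' goto a→3 b→8
  3='aa' goto c→4
  4='aac' goto c→5
  5='aacc' goto a→6
  6='aacca' goto a→7
  7='aaccaa' goto ·  [P1 ends]
  8='ab' goto c→9
  9='abc' goto ·  [P2 ends]
  10='c' goto a→16 b→11
  11='cb' goto a→12
  12='cba' goto b→13
  13='cbab' goto a→14
  14='cbaba' goto b→15
  15='cbabab' goto ·  [P3 ends]
  16='ca' goto a→17
  17='caa' goto ·  [P4 ends]

BFS fail/out derivation:
  n1('b'): parent n0 fail=0; on 'b' 0 → fail=0;  out {0}∪∅={0}
  n2('a'): parent n0 fail=0; on 'a' 0 → fail=0;  out ∅∪∅=∅
  n10('c'): parent n0 fail=0; on 'c' 0 → fail=0;  out ∅∪∅=∅
  n3('aa'): parent n2 fail=0; on 'a' 0 → fail=2;  out ∅∪∅=∅
  n8('ab'): parent n2 fail=0; on 'b' 0 → fail=1;  out ∅∪{0}={0}
  n11('cb'): parent n10 fail=0; on 'b' 0 → fail=1;  out ∅∪{0}={0}
  n16('ca'): parent n10 fail=0; on 'a' 0 → fail=2;  out ∅∪∅=∅
  n4('aac'): parent n3 fail=2; on 'c' 2→0 → fail=10;  out ∅∪∅=∅
  n9('abc'): parent n8 fail=1; on 'c' 1→0 → fail=10;  out {2}∪∅={2}
  n12('cba'): parent n11 fail=1; on 'a' 1→0 → fail=2;  out ∅∪∅=∅
  n17('caa'): parent n16 fail=2; on 'a' 2 → fail=3;  out {4}∪∅={4}
  n5('aacc'): parent n4 fail=10; on 'c' 10→0 → fail=10;  out ∅∪∅=∅
  n13('cbab'): parent n12 fail=2; on 'b' 2 → fail=8;  out ∅∪{0}={0}
  n6('aacca'): parent n5 fail=10; on 'a' 10 → fail=16;  out ∅∪∅=∅
  n14('cbaba'): parent n13 fail=8; on 'a' 8→1→0 → fail=2;  out ∅∪∅=∅
  n7('aaccaa'): parent n6 fail=16; on 'a' 16 → fail=17;  out {1}∪{4}={1,4}
  n15('cbabab'): parent n14 fail=2; on 'b' 2 → fail=8;  out {3}∪{0}={0,3}

Text stream:
[0] read 'c'  n0⇒n10
[1] read 'a'  n10⇒n16
[2] read 'a'  n16⇒n17  emit P4@[0:2]
[3] read 'c'  n17⇒n4 (via fail)
[4] read 'c'  n4⇒n5
[5] read 'a'  n5⇒n6
[6] read 'a'  n6⇒n7  emit P1@[1:6],P4@[4:6]
[7] read 'c'  n7⇒n4 (via fail)
[8] read 'c'  n4⇒n5
[9] read 'c'  n5⇒n10 (via fail)
[10] read 'a'  n10⇒n16
[11] read 'a'  n16⇒n17  emit P4@[9:11]
[12] read 'b'  n17⇒n8 (via fail)  emit P0@[12:12]
[13] read 'b'  n8⇒n1 (via fail)  emit P0@[13:13]
[14] read 'c'  n1⇒n10 (via fail)
[15] read 'a'  n10⇒n16
[16] read 'b'  n16⇒n8 (via fail)  emit P0@[16:16]
[17] read 'c'  n8⇒n9  emit P2@[15:17]
[18] read 'c'  n9⇒n10 (via fail)
[19] read 'c'  n10⇒n10 (via fail)
[20] read 'b'  n10⇒n11  emit P0@[20:20]
[21] read 'b'  n11⇒n1 (via fail)  emit P0@[21:21]
[22] read 'b'  n1⇒n1 (via fail)  emit P0@[22:22]
[23] read 'c'  n1⇒n10 (via fail)
[24] read 'c'  n10⇒n10 (via fail)
[25] read 'c'  n10⇒n10 (via fail)
[26] read 'a'  n10⇒n16
[27] read 'a'  n16⇒n17  emit P4@[25:27]
[28] read 'c'  n17⇒n4 (via fail)
[29] read 'c'  n4⇒n5
[30] read 'a'  n5⇒n6
[31] read 'a'  n6⇒n7  emit P1@[26:31],P4@[29:31]
[32] read 'b'  n7⇒n8 (via fail)  emit P0@[32:32]
[33] read 'c'  n8⇒n9  emit P2@[31:33]
[34] read 'a'  n9⇒n16 (via fail)
[35] read 'c'  n16⇒n10 (via fail)
[36] read 'a'  n10⇒n16
[37] read 'a'  n16⇒n17  emit P4@[35:37]
[38] read 'c'  n17⇒n4 (via fail)
[39] read 'c'  n4⇒n5
[40] read 'a'  n5⇒n6
[41] read 'a'  n6⇒n7  emit P1@[36:41],P4@[39:41]
[42] read 'b'  n7⇒n8 (via fail)  emit P0@[42:42]
[43] read 'c'  n8⇒n9  emit P2@[41:43]
[44] read 'c'  n9⇒n10 (via fail)
[45] read 'a'  n10⇒n16
[46] read 'a'  n16⇒n17  emit P4@[44:46]
[47] read 'b'  n17⇒n8 (via fail)  emit P0@[47:47]
[48] read 'c'  n8⇒n9  emit P2@[46:48]
[49] read 'a'  n9⇒n16 (via fail)
[50] read 'b'  n16⇒n8 (via fail)  emit P0@[50:50]
[51] read 'a'  n8⇒n2 (via fail)
[52] read 'a'  n2⇒n3

Result: [[2,4],[6,1],[6,4],[11,4],[12,0],[13,0],[16,0],[17,2],[20,0],[21,0],[22,0],[27,4],[31,1],[31,4],[32,0],[33,2],[37,4],[41,1],[41,4],[42,0],[43,2],[46,4],[47,0],[48,2],[50,0]]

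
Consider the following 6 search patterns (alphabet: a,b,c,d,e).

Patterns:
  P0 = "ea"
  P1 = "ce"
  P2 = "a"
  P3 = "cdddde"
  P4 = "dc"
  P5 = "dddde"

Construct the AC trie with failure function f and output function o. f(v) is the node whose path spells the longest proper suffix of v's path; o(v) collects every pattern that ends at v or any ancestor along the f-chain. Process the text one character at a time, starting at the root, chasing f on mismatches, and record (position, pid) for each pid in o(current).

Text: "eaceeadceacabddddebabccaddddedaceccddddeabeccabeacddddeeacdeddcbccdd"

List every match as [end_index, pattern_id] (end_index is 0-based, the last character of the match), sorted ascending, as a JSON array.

Build automaton:
Trie (insert patterns):
  n0 'ε': a→5 c→3 d→11 e→1
  n1 'e': a→2
  n2 'ea': ·  ←P0
  n3 'c': d→6 e→4
  n4 'ce': ·  ←P1
  n5 'a': ·  ←P2
  n6 'cd': d→7
  n7 'cdd': d→8
  n8 'cddd': d→9
  n9 'cdddd': e→10
  n10 'cdddde': ·  ←P3
  n11 'd': c→12 d→13
  n12 'dc': ·  ←P4
  n13 'dd': d→14
  n14 'ddd': d→15
  n15 'dddd': e→16
  n16 'dddde': ·  ←P5

Failure links (BFS by depth):
  fail(1) 'e': from fail(0)=0 chase 'e': 0 ⇒ 0;  out=∅∪out(0)=∅
  fail(3) 'c': from fail(0)=0 chase 'c': 0 ⇒ 0;  out=∅∪out(0)=∅
  fail(5) 'a': from fail(0)=0 chase 'a': 0 ⇒ 0;  out={2}∪out(0)={2}
  fail(11) 'd': from fail(0)=0 chase 'd': 0 ⇒ 0;  out=∅∪out(0)=∅
  fail(2) 'ea': from fail(1)=0 chase 'a': 0 ⇒ 5;  out={0}∪out(5)={0,2}
  fail(4) 'ce': from fail(3)=0 chase 'e': 0 ⇒ 1;  out={1}∪out(1)={1}
  fail(6) 'cd': from fail(3)=0 chase 'd': 0 ⇒ 11;  out=∅∪out(11)=∅
  fail(12) 'dc': from fail(11)=0 chase 'c': 0 ⇒ 3;  out={4}∪out(3)={4}
  fail(13) 'dd': from fail(11)=0 chase 'd': 0 ⇒ 11;  out=∅∪out(11)=∅
  fail(7) 'cdd': from fail(6)=11 chase 'd': 11 ⇒ 13;  out=∅∪out(13)=∅
  fail(14) 'ddd': from fail(13)=11 chase 'd': 11 ⇒ 13;  out=∅∪out(13)=∅
  fail(8) 'cddd': from fail(7)=13 chase 'd': 13 ⇒ 14;  out=∅∪out(14)=∅
  fail(15) 'dddd': from fail(14)=13 chase 'd': 13 ⇒ 14;  out=∅∪out(14)=∅
  fail(9) 'cdddd': from fail(8)=14 chase 'd': 14 ⇒ 15;  out=∅∪out(15)=∅
  fail(16) 'dddde': from fail(15)=14 chase 'e': 14→13→11→0 ⇒ 1;  out={5}∪out(1)={5}
  fail(10) 'cdddde': from fail(9)=15 chase 'e': 15 ⇒ 16;  out={3}∪out(16)={3,5}

Run:
i=0 'e': node 0→1
i=1 'a': node 1→2  → match P0@[0:1],P2@[1:1]
i=2 'c': node 2→3 (via fail)
i=3 'e': node 3→4  → match P1@[2:3]
i=4 'e': node 4→1 (via fail)
i=5 'a': node 1→2  → match P0@[4:5],P2@[5:5]
i=6 'd': node 2→11 (via fail)
i=7 'c': node 11→12  → match P4@[6:7]
i=8 'e': node 12→4 (via fail)  → match P1@[7:8]
i=9 'a': node 4→2 (via fail)  → match P0@[8:9],P2@[9:9]
i=10 'c': node 2→3 (via fail)
i=11 'a': node 3→5 (via fail)  → match P2@[11:11]
i=12 'b': node 5→0 (via fail)
i=13 'd': node 0→11
i=14 'd': node 11→13
i=15 'd': node 13→14
i=16 'd': node 14→15
i=17 'e': node 15→16  → match P5@[13:17]
i=18 'b': node 16→0 (via fail)
i=19 'a': node 0→5  → match P2@[19:19]
i=20 'b': node 5→0 (via fail)
i=21 'c': node 0→3
i=22 'c': node 3→3 (via fail)
i=23 'a': node 3→5 (via fail)  → match P2@[23:23]
i=24 'd': node 5→11 (via fail)
i=25 'd': node 11→13
i=26 'd': node 13→14
i=27 'd': node 14→15
i=28 'e': node 15→16  → match P5@[24:28]
i=29 'd': node 16→11 (via fail)
i=30 'a': node 11→5 (via fail)  → match P2@[30:30]
i=31 'c': node 5→3 (via fail)
i=32 'e': node 3→4  → match P1@[31:32]
i=33 'c': node 4→3 (via fail)
i=34 'c': node 3→3 (via fail)
i=35 'd': node 3→6
i=36 'd': node 6→7
i=37 'd': node 7→8
i=38 'd': node 8→9
i=39 'e': node 9→10  → match P3@[34:39],P5@[35:39]
i=40 'a': node 10→2 (via fail)  → match P0@[39:40],P2@[40:40]
i=41 'b': node 2→0 (via fail)
i=42 'e': node 0→1
i=43 'c': node 1→3 (via fail)
i=44 'c': node 3→3 (via fail)
i=45 'a': node 3→5 (via fail)  → match P2@[45:45]
i=46 'b': node 5→0 (via fail)
i=47 'e': node 0→1
i=48 'a': node 1→2  → match P0@[47:48],P2@[48:48]
i=49 'c': node 2→3 (via fail)
i=50 'd': node 3→6
i=51 'd': node 6→7
i=52 'd': node 7→8
i=53 'd': node 8→9
i=54 'e': node 9→10  → match P3@[49:54],P5@[50:54]
i=55 'e': node 10→1 (via fail)
i=56 'a': node 1→2  → match P0@[55:56],P2@[56:56]
i=57 'c': node 2→3 (via fail)
i=58 'd': node 3→6
i=59 'e': node 6→1 (via fail)
i=60 'd': node 1→11 (via fail)
i=61 'd': node 11→13
i=62 'c': node 13→12 (via fail)  → match P4@[61:62]
i=63 'b': node 12→0 (via fail)
i=64 'c': node 0→3
i=65 'c': node 3→3 (via fail)
i=66 'd': node 3→6
i=67 'd': node 6→7

All matches (sorted): [[1,0],[1,2],[3,1],[5,0],[5,2],[7,4],[8,1],[9,0],[9,2],[11,2],[17,5],[19,2],[23,2],[28,5],[30,2],[32,1],[39,3],[39,5],[40,0],[40,2],[45,2],[48,0],[48,2],[54,3],[54,5],[56,0],[56,2],[62,4]]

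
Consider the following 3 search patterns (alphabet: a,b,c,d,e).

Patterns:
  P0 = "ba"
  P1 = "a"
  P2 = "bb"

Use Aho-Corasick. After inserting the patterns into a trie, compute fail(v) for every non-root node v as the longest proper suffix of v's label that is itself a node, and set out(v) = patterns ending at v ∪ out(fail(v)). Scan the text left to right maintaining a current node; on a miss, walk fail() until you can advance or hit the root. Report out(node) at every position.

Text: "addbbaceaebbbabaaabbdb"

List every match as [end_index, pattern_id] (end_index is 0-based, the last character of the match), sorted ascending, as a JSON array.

Build:
Trie (insert patterns):
  n0 'ε': a→3 b→1
  n1 'b': a→2 b→4
  n2 'ba': ·  [P0 ends]
  n3 'a': ·  [P1 ends]
  n4 'bb': ·  [P2 ends]

BFS fail/out derivation:
  fail(1) 'b': from fail(0)=0 chase 'b': 0 ⇒ 0;  out=∅∪out(0)=∅
  fail(3) 'a': from fail(0)=0 chase 'a': 0 ⇒ 0;  out={1}∪out(0)={1}
  fail(2) 'ba': from fail(1)=0 chase 'a': 0 ⇒ 3;  out={0}∪out(3)={0,1}
  fail(4) 'bb': from fail(1)=0 chase 'b': 0 ⇒ 1;  out={2}∪out(1)={2}

Text stream:
pos 0 'a': at 3  ** P1@[0:0]
pos 1 'd': at 0 ·f
pos 2 'd': at 0
pos 3 'b': at 1
pos 4 'b': at 4  ** P2@[3:4]
pos 5 'a': at 2 ·f  ** P0@[4:5],P1@[5:5]
pos 6 'c': at 0 ·f
pos 7 'e': at 0
pos 8 'a': at 3  ** P1@[8:8]
pos 9 'e': at 0 ·f
pos 10 'b': at 1
pos 11 'b': at 4  ** P2@[10:11]
pos 12 'b': at 4 ·f  ** P2@[11:12]
pos 13 'a': at 2 ·f  ** P0@[12:13],P1@[13:13]
pos 14 'b': at 1 ·f
pos 15 'a': at 2  ** P0@[14:15],P1@[15:15]
pos 16 'a': at 3 ·f  ** P1@[16:16]
pos 17 'a': at 3 ·f  ** P1@[17:17]
pos 18 'b': at 1 ·f
pos 19 'b': at 4  ** P2@[18:19]
pos 20 'd': at 0 ·f
pos 21 'b': at 1

Matches: [[0,1],[4,2],[5,0],[5,1],[8,1],[11,2],[12,2],[13,0],[13,1],[15,0],[15,1],[16,1],[17,1],[19,2]]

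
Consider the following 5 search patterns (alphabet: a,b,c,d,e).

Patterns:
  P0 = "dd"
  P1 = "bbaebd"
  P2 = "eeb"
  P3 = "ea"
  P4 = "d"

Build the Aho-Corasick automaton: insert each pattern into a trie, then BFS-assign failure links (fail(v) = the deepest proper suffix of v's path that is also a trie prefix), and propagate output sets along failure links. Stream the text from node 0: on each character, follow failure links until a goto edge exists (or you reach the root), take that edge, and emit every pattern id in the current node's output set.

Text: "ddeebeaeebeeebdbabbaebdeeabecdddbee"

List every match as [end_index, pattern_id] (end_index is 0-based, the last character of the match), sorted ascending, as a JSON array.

Construct AC machine:
Trie (insert patterns):
  0='ε' goto b→3 d→1 e→9
  1='d' goto d→2  ←P4
  2='dd' goto ·  ←P0
  3='b' goto b→4
  4='bb' goto a→5
  5='bba' goto e→6
  6='bbae' goto b→7
  7='bbaeb' goto d→8
  8='bbaebd' goto ·  ←P1
  9='e' goto a→12 e→10
  10='ee' goto b→11
  11='eeb' goto ·  ←P2
  12='ea' goto ·  ←P3

BFS fail/out derivation:
  n1('d'): parent n0 fail=0; on 'd' 0 → fail=0;  out {4}∪∅={4}
  n3('b'): parent n0 fail=0; on 'b' 0 → fail=0;  out ∅∪∅=∅
  n9('e'): parent n0 fail=0; on 'e' 0 → fail=0;  out ∅∪∅=∅
  n2('dd'): parent n1 fail=0; on 'd' 0 → fail=1;  out {0}∪{4}={0,4}
  n4('bb'): parent n3 fail=0; on 'b' 0 → fail=3;  out ∅∪∅=∅
  n10('ee'): parent n9 fail=0; on 'e' 0 → fail=9;  out ∅∪∅=∅
  n12('ea'): parent n9 fail=0; on 'a' 0 → fail=0;  out {3}∪∅={3}
  n5('bba'): parent n4 fail=3; on 'a' 3→0 → fail=0;  out ∅∪∅=∅
  n11('eeb'): parent n10 fail=9; on 'b' 9→0 → fail=3;  out {2}∪∅={2}
  n6('bbae'): parent n5 fail=0; on 'e' 0 → fail=9;  out ∅∪∅=∅
  n7('bbaeb'): parent n6 fail=9; on 'b' 9→0 → fail=3;  out ∅∪∅=∅
  n8('bbaebd'): parent n7 fail=3; on 'd' 3→0 → fail=1;  out {1}∪{4}={1,4}

Run:
[0] read 'd'  n0⇒n1  ** P4@[0:0]
[1] read 'd'  n1⇒n2  ** P0@[0:1],P4@[1:1]
[2] read 'e'  n2⇒n9 (via fail)
[3] read 'e'  n9⇒n10
[4] read 'b'  n10⇒n11  ** P2@[2:4]
[5] read 'e'  n11⇒n9 (via fail)
[6] read 'a'  n9⇒n12  ** P3@[5:6]
[7] read 'e'  n12⇒n9 (via fail)
[8] read 'e'  n9⇒n10
[9] read 'b'  n10⇒n11  ** P2@[7:9]
[10] read 'e'  n11⇒n9 (via fail)
[11] read 'e'  n9⇒n10
[12] read 'e'  n10⇒n10 (via fail)
[13] read 'b'  n10⇒n11  ** P2@[11:13]
[14] read 'd'  n11⇒n1 (via fail)  ** P4@[14:14]
[15] read 'b'  n1⇒n3 (via fail)
[16] read 'a'  n3⇒n0 (via fail)
[17] read 'b'  n0⇒n3
[18] read 'b'  n3⇒n4
[19] read 'a'  n4⇒n5
[20] read 'e'  n5⇒n6
[21] read 'b'  n6⇒n7
[22] read 'd'  n7⇒n8  ** P1@[17:22],P4@[22:22]
[23] read 'e'  n8⇒n9 (via fail)
[24] read 'e'  n9⇒n10
[25] read 'a'  n10⇒n12 (via fail)  ** P3@[24:25]
[26] read 'b'  n12⇒n3 (via fail)
[27] read 'e'  n3⇒n9 (via fail)
[28] read 'c'  n9⇒n0 (via fail)
[29] read 'd'  n0⇒n1  ** P4@[29:29]
[30] read 'd'  n1⇒n2  ** P0@[29:30],P4@[30:30]
[31] read 'd'  n2⇒n2 (via fail)  ** P0@[30:31],P4@[31:31]
[32] read 'b'  n2⇒n3 (via fail)
[33] read 'e'  n3⇒n9 (via fail)
[34] read 'e'  n9⇒n10

Matches: [[0,4],[1,0],[1,4],[4,2],[6,3],[9,2],[13,2],[14,4],[22,1],[22,4],[25,3],[29,4],[30,0],[30,4],[31,0],[31,4]]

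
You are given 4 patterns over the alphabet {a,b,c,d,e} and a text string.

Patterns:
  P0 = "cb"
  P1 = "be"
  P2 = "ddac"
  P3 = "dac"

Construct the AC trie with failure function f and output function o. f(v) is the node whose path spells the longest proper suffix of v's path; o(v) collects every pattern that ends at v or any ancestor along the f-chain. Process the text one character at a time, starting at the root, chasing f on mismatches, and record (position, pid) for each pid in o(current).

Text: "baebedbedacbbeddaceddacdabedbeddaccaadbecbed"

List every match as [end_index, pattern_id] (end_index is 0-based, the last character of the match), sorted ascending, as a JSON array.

Build automaton:
Trie nodes:
  0='ε' goto b→3 c→1 d→5
  1='c' goto b→2
  2='cb' goto ·  [P0 ends]
  3='b' goto e→4
  4='be' goto ·  [P1 ends]
  5='d' goto a→9 d→6
  6='dd' goto a→7
  7='dda' goto c→8
  8='ddac' goto ·  [P2 ends]
  9='da' goto c→10
  10='dac' goto ·  [P3 ends]

Failure links (BFS by depth):
  fail(1) 'c': from fail(0)=0 chase 'c': 0 ⇒ 0;  out=∅∪out(0)=∅
  fail(3) 'b': from fail(0)=0 chase 'b': 0 ⇒ 0;  out=∅∪out(0)=∅
  fail(5) 'd': from fail(0)=0 chase 'd': 0 ⇒ 0;  out=∅∪out(0)=∅
  fail(2) 'cb': from fail(1)=0 chase 'b': 0 ⇒ 3;  out={0}∪out(3)={0}
  fail(4) 'be': from fail(3)=0 chase 'e': 0 ⇒ 0;  out={1}∪out(0)={1}
  fail(6) 'dd': from fail(5)=0 chase 'd': 0 ⇒ 5;  out=∅∪out(5)=∅
  fail(9) 'da': from fail(5)=0 chase 'a': 0 ⇒ 0;  out=∅∪out(0)=∅
  fail(7) 'dda': from fail(6)=5 chase 'a': 5 ⇒ 9;  out=∅∪out(9)=∅
  fail(10) 'dac': from fail(9)=0 chase 'c': 0 ⇒ 1;  out={3}∪out(1)={3}
  fail(8) 'ddac': from fail(7)=9 chase 'c': 9 ⇒ 10;  out={2}∪out(10)={2,3}

Scan:
[0] read 'b'  n0⇒n3
[1] read 'a'  n3⇒n0 ·f
[2] read 'e'  n0⇒n0
[3] read 'b'  n0⇒n3
[4] read 'e'  n3⇒n4  emit P1@[3:4]
[5] read 'd'  n4⇒n5 ·f
[6] read 'b'  n5⇒n3 ·f
[7] read 'e'  n3⇒n4  emit P1@[6:7]
[8] read 'd'  n4⇒n5 ·f
[9] read 'a'  n5⇒n9
[10] read 'c'  n9⇒n10  emit P3@[8:10]
[11] read 'b'  n10⇒n2 ·f  emit P0@[10:11]
[12] read 'b'  n2⇒n3 ·f
[13] read 'e'  n3⇒n4  emit P1@[12:13]
[14] read 'd'  n4⇒n5 ·f
[15] read 'd'  n5⇒n6
[16] read 'a'  n6⇒n7
[17] read 'c'  n7⇒n8  emit P2@[14:17],P3@[15:17]
[18] read 'e'  n8⇒n0 ·f
[19] read 'd'  n0⇒n5
[20] read 'd'  n5⇒n6
[21] read 'a'  n6⇒n7
[22] read 'c'  n7⇒n8  emit P2@[19:22],P3@[20:22]
[23] read 'd'  n8⇒n5 ·f
[24] read 'a'  n5⇒n9
[25] read 'b'  n9⇒n3 ·f
[26] read 'e'  n3⇒n4  emit P1@[25:26]
[27] read 'd'  n4⇒n5 ·f
[28] read 'b'  n5⇒n3 ·f
[29] read 'e'  n3⇒n4  emit P1@[28:29]
[30] read 'd'  n4⇒n5 ·f
[31] read 'd'  n5⇒n6
[32] read 'a'  n6⇒n7
[33] read 'c'  n7⇒n8  emit P2@[30:33],P3@[31:33]
[34] read 'c'  n8⇒n1 ·f
[35] read 'a'  n1⇒n0 ·f
[36] read 'a'  n0⇒n0
[37] read 'd'  n0⇒n5
[38] read 'b'  n5⇒n3 ·f
[39] read 'e'  n3⇒n4  emit P1@[38:39]
[40] read 'c'  n4⇒n1 ·f
[41] read 'b'  n1⇒n2  emit P0@[40:41]
[42] read 'e'  n2⇒n4 ·f  emit P1@[41:42]
[43] read 'd'  n4⇒n5 ·f

All matches (sorted): [[4,1],[7,1],[10,3],[11,0],[13,1],[17,2],[17,3],[22,2],[22,3],[26,1],[29,1],[33,2],[33,3],[39,1],[41,0],[42,1]]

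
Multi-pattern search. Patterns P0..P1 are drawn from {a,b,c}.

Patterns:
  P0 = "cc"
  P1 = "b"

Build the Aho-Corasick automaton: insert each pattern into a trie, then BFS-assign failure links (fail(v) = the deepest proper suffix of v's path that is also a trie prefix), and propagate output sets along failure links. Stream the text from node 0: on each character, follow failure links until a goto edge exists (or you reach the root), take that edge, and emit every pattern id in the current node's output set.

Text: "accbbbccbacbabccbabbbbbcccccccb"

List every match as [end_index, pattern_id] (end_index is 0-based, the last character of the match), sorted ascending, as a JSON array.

Build:
Trie nodes:
  n0 'ε': b→3 c→1
  n1 'c': c→2
  n2 'cc': ·  [P0 ends]
  n3 'b': ·  [P1 ends]

Failure links (BFS by depth):
  n1('c'): parent n0 fail=0; on 'c' 0 → fail=0;  out ∅∪∅=∅
  n3('b'): parent n0 fail=0; on 'b' 0 → fail=0;  out {1}∪∅={1}
  n2('cc'): parent n1 fail=0; on 'c' 0 → fail=1;  out {0}∪∅={0}

Run:
pos 0 'a': at 0
pos 1 'c': at 1
pos 2 'c': at 2  ** P0@[1:2]
pos 3 'b': at 3 (fail-walked)  ** P1@[3:3]
pos 4 'b': at 3 (fail-walked)  ** P1@[4:4]
pos 5 'b': at 3 (fail-walked)  ** P1@[5:5]
pos 6 'c': at 1 (fail-walked)
pos 7 'c': at 2  ** P0@[6:7]
pos 8 'b': at 3 (fail-walked)  ** P1@[8:8]
pos 9 'a': at 0 (fail-walked)
pos 10 'c': at 1
pos 11 'b': at 3 (fail-walked)  ** P1@[11:11]
pos 12 'a': at 0 (fail-walked)
pos 13 'b': at 3  ** P1@[13:13]
pos 14 'c': at 1 (fail-walked)
pos 15 'c': at 2  ** P0@[14:15]
pos 16 'b': at 3 (fail-walked)  ** P1@[16:16]
pos 17 'a': at 0 (fail-walked)
pos 18 'b': at 3  ** P1@[18:18]
pos 19 'b': at 3 (fail-walked)  ** P1@[19:19]
pos 20 'b': at 3 (fail-walked)  ** P1@[20:20]
pos 21 'b': at 3 (fail-walked)  ** P1@[21:21]
pos 22 'b': at 3 (fail-walked)  ** P1@[22:22]
pos 23 'c': at 1 (fail-walked)
pos 24 'c': at 2  ** P0@[23:24]
pos 25 'c': at 2 (fail-walked)  ** P0@[24:25]
pos 26 'c': at 2 (fail-walked)  ** P0@[25:26]
pos 27 'c': at 2 (fail-walked)  ** P0@[26:27]
pos 28 'c': at 2 (fail-walked)  ** P0@[27:28]
pos 29 'c': at 2 (fail-walked)  ** P0@[28:29]
pos 30 'b': at 3 (fail-walked)  ** P1@[30:30]

Result: [[2,0],[3,1],[4,1],[5,1],[7,0],[8,1],[11,1],[13,1],[15,0],[16,1],[18,1],[19,1],[20,1],[21,1],[22,1],[24,0],[25,0],[26,0],[27,0],[28,0],[29,0],[30,1]]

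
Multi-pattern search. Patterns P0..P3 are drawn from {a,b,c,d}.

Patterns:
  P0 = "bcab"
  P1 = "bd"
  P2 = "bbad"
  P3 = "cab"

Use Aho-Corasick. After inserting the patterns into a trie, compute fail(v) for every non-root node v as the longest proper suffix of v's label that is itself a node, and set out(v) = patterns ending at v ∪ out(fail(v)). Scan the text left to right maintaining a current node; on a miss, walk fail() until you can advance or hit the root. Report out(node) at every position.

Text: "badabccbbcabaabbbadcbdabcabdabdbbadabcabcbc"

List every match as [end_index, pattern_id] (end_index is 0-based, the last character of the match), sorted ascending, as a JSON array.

Build automaton:
Trie (insert patterns):
  0='ε' goto b→1 c→9
  1='b' goto b→6 c→2 d→5
  2='bc' goto a→3
  3='bca' goto b→4
  4='bcab' goto ·  ←P0
  5='bd' goto ·  ←P1
  6='bb' goto a→7
  7='bba' goto d→8
  8='bbad' goto ·  ←P2
  9='c' goto a→10
  10='ca' goto b→11
  11='cab' goto ·  ←P3

BFS fail/out derivation:
  fail(1) 'b': from fail(0)=0 chase 'b': 0 ⇒ 0;  out=∅∪out(0)=∅
  fail(9) 'c': from fail(0)=0 chase 'c': 0 ⇒ 0;  out=∅∪out(0)=∅
  fail(2) 'bc': from fail(1)=0 chase 'c': 0 ⇒ 9;  out=∅∪out(9)=∅
  fail(5) 'bd': from fail(1)=0 chase 'd': 0 ⇒ 0;  out={1}∪out(0)={1}
  fail(6) 'bb': from fail(1)=0 chase 'b': 0 ⇒ 1;  out=∅∪out(1)=∅
  fail(10) 'ca': from fail(9)=0 chase 'a': 0 ⇒ 0;  out=∅∪out(0)=∅
  fail(3) 'bca': from fail(2)=9 chase 'a': 9 ⇒ 10;  out=∅∪out(10)=∅
  fail(7) 'bba': from fail(6)=1 chase 'a': 1→0 ⇒ 0;  out=∅∪out(0)=∅
  fail(11) 'cab': from fail(10)=0 chase 'b': 0 ⇒ 1;  out={3}∪out(1)={3}
  fail(4) 'bcab': from fail(3)=10 chase 'b': 10 ⇒ 11;  out={0}∪out(11)={0,3}
  fail(8) 'bbad': from fail(7)=0 chase 'd': 0 ⇒ 0;  out={2}∪out(0)={2}

Scan:
[0] read 'b'  n0⇒n1
[1] read 'a'  n1⇒n0 ·f
[2] read 'd'  n0⇒n0
[3] read 'a'  n0⇒n0
[4] read 'b'  n0⇒n1
[5] read 'c'  n1⇒n2
[6] read 'c'  n2⇒n9 ·f
[7] read 'b'  n9⇒n1 ·f
[8] read 'b'  n1⇒n6
[9] read 'c'  n6⇒n2 ·f
[10] read 'a'  n2⇒n3
[11] read 'b'  n3⇒n4  → match P0@[8:11],P3@[9:11]
[12] read 'a'  n4⇒n0 ·f
[13] read 'a'  n0⇒n0
[14] read 'b'  n0⇒n1
[15] read 'b'  n1⇒n6
[16] read 'b'  n6⇒n6 ·f
[17] read 'a'  n6⇒n7
[18] read 'd'  n7⇒n8  → match P2@[15:18]
[19] read 'c'  n8⇒n9 ·f
[20] read 'b'  n9⇒n1 ·f
[21] read 'd'  n1⇒n5  → match P1@[20:21]
[22] read 'a'  n5⇒n0 ·f
[23] read 'b'  n0⇒n1
[24] read 'c'  n1⇒n2
[25] read 'a'  n2⇒n3
[26] read 'b'  n3⇒n4  → match P0@[23:26],P3@[24:26]
[27] read 'd'  n4⇒n5 ·f  → match P1@[26:27]
[28] read 'a'  n5⇒n0 ·f
[29] read 'b'  n0⇒n1
[30] read 'd'  n1⇒n5  → match P1@[29:30]
[31] read 'b'  n5⇒n1 ·f
[32] read 'b'  n1⇒n6
[33] read 'a'  n6⇒n7
[34] read 'd'  n7⇒n8  → match P2@[31:34]
[35] read 'a'  n8⇒n0 ·f
[36] read 'b'  n0⇒n1
[37] read 'c'  n1⇒n2
[38] read 'a'  n2⇒n3
[39] read 'b'  n3⇒n4  → match P0@[36:39],P3@[37:39]
[40] read 'c'  n4⇒n2 ·f
[41] read 'b'  n2⇒n1 ·f
[42] read 'c'  n1⇒n2

Matches: [[11,0],[11,3],[18,2],[21,1],[26,0],[26,3],[27,1],[30,1],[34,2],[39,0],[39,3]]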